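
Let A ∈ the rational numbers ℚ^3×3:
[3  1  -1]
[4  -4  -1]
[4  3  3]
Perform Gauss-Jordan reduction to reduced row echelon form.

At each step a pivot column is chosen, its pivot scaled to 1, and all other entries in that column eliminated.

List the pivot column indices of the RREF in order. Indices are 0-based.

pivot columns: 0, 1, 2

[1] R0 /= 3  ⇒  (1, 1/3, -1/3)
     R1 -= 4·R0  ⇒  (0, -16/3, 1/3)
     R2 -= 4·R0  ⇒  (0, 5/3, 13/3)
[2] R1 /= -16/3  ⇒  (0, 1, -1/16)
     R0 -= 1/3·R1  ⇒  (1, 0, -5/16)
     R2 -= 5/3·R1  ⇒  (0, 0, 71/16)
[3] R2 /= 71/16  ⇒  (0, 0, 1)
     R0 -= -5/16·R2  ⇒  (1, 0, 0)
     R1 -= -1/16·R2  ⇒  (0, 1, 0)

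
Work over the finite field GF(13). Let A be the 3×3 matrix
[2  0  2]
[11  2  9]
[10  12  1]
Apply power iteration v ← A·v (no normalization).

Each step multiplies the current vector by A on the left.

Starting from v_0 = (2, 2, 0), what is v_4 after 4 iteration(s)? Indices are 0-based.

v_0 = (2, 2, 0).
v_1 = A·v_0 = (4, 0, 5).
v_2 = A·v_1 = (5, 11, 6).
v_3 = A·v_2 = (9, 1, 6).
v_4 = A·v_3 = (4, 12, 4).

v_4 = (4, 12, 4)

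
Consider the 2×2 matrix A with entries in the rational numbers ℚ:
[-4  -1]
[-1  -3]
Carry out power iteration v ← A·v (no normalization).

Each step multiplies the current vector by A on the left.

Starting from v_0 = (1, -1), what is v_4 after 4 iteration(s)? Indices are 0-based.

v_0 = (1, -1).
v_1 = A·v_0 = (-3, 2).
v_2 = A·v_1 = (10, -3).
v_3 = A·v_2 = (-37, -1).
v_4 = A·v_3 = (149, 40).

v_4 = (149, 40)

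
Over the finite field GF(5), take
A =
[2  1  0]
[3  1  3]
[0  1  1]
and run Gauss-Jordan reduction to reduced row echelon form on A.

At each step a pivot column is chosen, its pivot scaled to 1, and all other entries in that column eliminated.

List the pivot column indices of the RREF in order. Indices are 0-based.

pivot columns: 0, 1, 2

step 1: normalize row 0 (÷2) = (1, 3, 0)
  row 1: subtract 3×row0 = (0, 2, 3)
step 2: normalize row 1 (÷2) = (0, 1, 4)
  row 0: subtract 3×row1 = (1, 0, 3)
  row 2: subtract 1×row1 = (0, 0, 2)
step 3: normalize row 2 (÷2) = (0, 0, 1)
  row 0: subtract 3×row2 = (1, 0, 0)
  row 1: subtract 4×row2 = (0, 1, 0)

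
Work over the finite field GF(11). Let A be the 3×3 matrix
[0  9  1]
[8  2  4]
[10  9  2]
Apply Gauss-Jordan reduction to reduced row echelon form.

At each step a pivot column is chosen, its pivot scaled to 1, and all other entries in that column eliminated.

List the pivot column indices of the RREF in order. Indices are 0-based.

[1] R0 <-> R1
[1] R0 /= 8  ⇒  (1, 3, 6)
     R2 -= 10·R0  ⇒  (0, 1, 8)
[2] R1 /= 9  ⇒  (0, 1, 5)
     R0 -= 3·R1  ⇒  (1, 0, 2)
     R2 -= 1·R1  ⇒  (0, 0, 3)
[3] R2 /= 3  ⇒  (0, 0, 1)
     R0 -= 2·R2  ⇒  (1, 0, 0)
     R1 -= 5·R2  ⇒  (0, 1, 0)

pivot columns: 0, 1, 2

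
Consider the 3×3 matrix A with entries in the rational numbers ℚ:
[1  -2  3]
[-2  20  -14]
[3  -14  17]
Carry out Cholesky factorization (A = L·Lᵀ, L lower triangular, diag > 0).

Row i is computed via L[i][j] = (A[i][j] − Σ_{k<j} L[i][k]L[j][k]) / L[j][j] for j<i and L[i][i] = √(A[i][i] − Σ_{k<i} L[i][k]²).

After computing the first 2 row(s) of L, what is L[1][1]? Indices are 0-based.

L[1][1] = 4

Step 1: L[0][0] = √(1) = 1.
  L[1][0] = (-2) / L[0][0] = -2.
Step 2: L[1][1] = √(16) = 4.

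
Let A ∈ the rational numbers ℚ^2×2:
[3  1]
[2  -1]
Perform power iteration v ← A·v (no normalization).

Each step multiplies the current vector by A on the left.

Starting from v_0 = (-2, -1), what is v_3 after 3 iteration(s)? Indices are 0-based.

v_0 = (-2, -1).
v_1 = A·v_0 = (-7, -3).
v_2 = A·v_1 = (-24, -11).
v_3 = A·v_2 = (-83, -37).

v_3 = (-83, -37)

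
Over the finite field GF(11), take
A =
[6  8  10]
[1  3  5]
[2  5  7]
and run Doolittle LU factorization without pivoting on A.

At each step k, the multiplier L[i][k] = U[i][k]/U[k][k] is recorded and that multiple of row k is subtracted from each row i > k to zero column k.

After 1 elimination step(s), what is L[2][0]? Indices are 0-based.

k=0: U[0][0]=6
  eliminate (1,0): mult=2, new row 1: (0, 9, 7); set L[1][0]=2
  eliminate (2,0): mult=4, new row 2: (0, 6, 0); set L[2][0]=4

L[2][0] = 4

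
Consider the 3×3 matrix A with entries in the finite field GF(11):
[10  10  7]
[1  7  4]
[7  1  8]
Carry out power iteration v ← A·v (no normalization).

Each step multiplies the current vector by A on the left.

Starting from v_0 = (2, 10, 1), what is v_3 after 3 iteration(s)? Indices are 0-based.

v_0 = (2, 10, 1).
v_1 = A·v_0 = (6, 10, 10).
v_2 = A·v_1 = (10, 6, 0).
v_3 = A·v_2 = (6, 8, 10).

v_3 = (6, 8, 10)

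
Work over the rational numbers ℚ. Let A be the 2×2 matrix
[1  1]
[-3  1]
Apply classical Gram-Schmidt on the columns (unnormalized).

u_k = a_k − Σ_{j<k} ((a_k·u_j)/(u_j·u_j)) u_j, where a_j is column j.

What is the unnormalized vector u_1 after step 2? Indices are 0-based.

u_1 = (6/5, 2/5)

Step 1: u_0 = a_0 = (1, -3).
Step 2: u_1 = a_1 − (-1/5)·u_0 = (6/5, 2/5).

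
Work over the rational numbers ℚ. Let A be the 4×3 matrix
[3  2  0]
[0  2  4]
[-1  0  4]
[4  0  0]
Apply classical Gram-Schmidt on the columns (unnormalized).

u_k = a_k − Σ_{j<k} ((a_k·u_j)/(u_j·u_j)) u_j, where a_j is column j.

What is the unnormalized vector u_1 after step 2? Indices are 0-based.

Step 1: u_0 = a_0 = (3, 0, -1, 4).
Step 2: u_1 = a_1 − (3/13)·u_0 = (17/13, 2, 3/13, -12/13).

u_1 = (17/13, 2, 3/13, -12/13)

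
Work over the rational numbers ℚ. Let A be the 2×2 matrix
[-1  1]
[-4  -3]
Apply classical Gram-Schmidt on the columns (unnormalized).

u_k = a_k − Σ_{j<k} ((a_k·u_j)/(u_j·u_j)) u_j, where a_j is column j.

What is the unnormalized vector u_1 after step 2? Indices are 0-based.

u_1 = (28/17, -7/17)

Step 1: u_0 = a_0 = (-1, -4).
Step 2: u_1 = a_1 − (11/17)·u_0 = (28/17, -7/17).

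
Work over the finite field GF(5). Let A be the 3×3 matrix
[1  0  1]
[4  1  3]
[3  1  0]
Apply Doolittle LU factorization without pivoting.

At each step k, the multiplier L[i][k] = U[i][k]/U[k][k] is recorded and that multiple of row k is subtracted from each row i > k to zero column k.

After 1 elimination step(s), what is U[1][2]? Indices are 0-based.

k=0: U[0][0]=1
  eliminate (1,0): mult=4, new row 1: (0, 1, 4); set L[1][0]=4
  eliminate (2,0): mult=3, new row 2: (0, 1, 2); set L[2][0]=3

U[1][2] = 4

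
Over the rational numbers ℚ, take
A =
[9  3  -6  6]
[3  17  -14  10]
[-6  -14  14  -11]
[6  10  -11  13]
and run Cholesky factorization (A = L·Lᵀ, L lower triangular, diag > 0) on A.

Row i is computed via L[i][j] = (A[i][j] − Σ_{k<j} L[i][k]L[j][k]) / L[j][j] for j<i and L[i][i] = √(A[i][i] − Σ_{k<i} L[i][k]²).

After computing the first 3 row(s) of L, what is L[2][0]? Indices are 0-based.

Step 1: L[0][0] = √(9) = 3.
  L[1][0] = (3) / L[0][0] = 1.
Step 2: L[1][1] = √(16) = 4.
  L[2][0] = (-6) / L[0][0] = -2.
  L[2][1] = (-12) / L[1][1] = -3.
Step 3: L[2][2] = √(1) = 1.

L[2][0] = -2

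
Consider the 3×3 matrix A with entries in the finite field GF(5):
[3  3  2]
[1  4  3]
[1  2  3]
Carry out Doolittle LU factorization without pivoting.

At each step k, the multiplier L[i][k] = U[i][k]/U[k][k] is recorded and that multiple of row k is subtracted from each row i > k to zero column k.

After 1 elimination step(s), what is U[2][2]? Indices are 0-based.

U[2][2] = 4

[col 0] pivot 3
  R1 -= 2*R0 → (0, 3, 4)  (L[1][0] := 2)
  R2 -= 2*R0 → (0, 1, 4)  (L[2][0] := 2)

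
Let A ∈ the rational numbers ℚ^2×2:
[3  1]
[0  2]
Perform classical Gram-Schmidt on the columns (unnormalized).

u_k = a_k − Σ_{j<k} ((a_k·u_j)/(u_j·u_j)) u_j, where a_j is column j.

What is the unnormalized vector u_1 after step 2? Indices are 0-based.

u_1 = (0, 2)

Step 1: u_0 = a_0 = (3, 0).
Step 2: u_1 = a_1 − (1/3)·u_0 = (0, 2).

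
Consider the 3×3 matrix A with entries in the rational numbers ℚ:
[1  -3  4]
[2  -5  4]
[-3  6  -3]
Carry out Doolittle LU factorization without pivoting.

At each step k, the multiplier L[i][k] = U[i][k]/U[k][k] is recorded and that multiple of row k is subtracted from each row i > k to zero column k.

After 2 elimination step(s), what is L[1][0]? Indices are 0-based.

[col 0] pivot 1
  R1 -= 2*R0 → (0, 1, -4)  (L[1][0] := 2)
  R2 -= -3*R0 → (0, -3, 9)  (L[2][0] := -3)
[col 1] pivot 1
  R2 -= -3*R1 → (0, 0, -3)  (L[2][1] := -3)

L[1][0] = 2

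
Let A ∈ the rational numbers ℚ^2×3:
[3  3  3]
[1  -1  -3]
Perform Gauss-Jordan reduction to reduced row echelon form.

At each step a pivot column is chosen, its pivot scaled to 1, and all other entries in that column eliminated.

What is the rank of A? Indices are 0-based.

rank = 2

[1] R0 /= 3  ⇒  (1, 1, 1)
     R1 -= 1·R0  ⇒  (0, -2, -4)
[2] R1 /= -2  ⇒  (0, 1, 2)
     R0 -= 1·R1  ⇒  (1, 0, -1)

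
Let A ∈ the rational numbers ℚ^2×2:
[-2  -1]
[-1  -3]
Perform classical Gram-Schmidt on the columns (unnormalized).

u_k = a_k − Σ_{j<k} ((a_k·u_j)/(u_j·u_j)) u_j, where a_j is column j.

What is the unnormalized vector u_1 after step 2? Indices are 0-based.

Step 1: u_0 = a_0 = (-2, -1).
Step 2: u_1 = a_1 − (1)·u_0 = (1, -2).

u_1 = (1, -2)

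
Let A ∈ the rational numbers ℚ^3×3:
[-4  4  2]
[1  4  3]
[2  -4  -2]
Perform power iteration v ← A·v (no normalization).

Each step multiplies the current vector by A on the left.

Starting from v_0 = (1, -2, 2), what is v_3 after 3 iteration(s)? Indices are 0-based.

v_0 = (1, -2, 2).
v_1 = A·v_0 = (-8, -1, 6).
v_2 = A·v_1 = (40, 6, -24).
v_3 = A·v_2 = (-184, -8, 104).

v_3 = (-184, -8, 104)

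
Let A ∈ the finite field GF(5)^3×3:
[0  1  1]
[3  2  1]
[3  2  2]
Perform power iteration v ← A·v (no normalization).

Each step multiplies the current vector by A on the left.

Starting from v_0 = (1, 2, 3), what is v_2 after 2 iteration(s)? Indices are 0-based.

v_2 = (3, 3, 1)

v_0 = (1, 2, 3).
v_1 = A·v_0 = (0, 0, 3).
v_2 = A·v_1 = (3, 3, 1).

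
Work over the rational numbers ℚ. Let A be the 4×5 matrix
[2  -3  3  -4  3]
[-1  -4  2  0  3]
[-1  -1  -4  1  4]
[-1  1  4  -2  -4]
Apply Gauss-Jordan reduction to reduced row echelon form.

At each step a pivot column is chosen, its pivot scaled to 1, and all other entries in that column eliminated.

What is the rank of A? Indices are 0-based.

rank = 4

step 1: normalize row 0 (÷2) = (1, -3/2, 3/2, -2, 3/2)
  row 1: subtract -1×row0 = (0, -11/2, 7/2, -2, 9/2)
  row 2: subtract -1×row0 = (0, -5/2, -5/2, -1, 11/2)
  row 3: subtract -1×row0 = (0, -1/2, 11/2, -4, -5/2)
step 2: normalize row 1 (÷-11/2) = (0, 1, -7/11, 4/11, -9/11)
  row 0: subtract -3/2×row1 = (1, 0, 6/11, -16/11, 3/11)
  row 2: subtract -5/2×row1 = (0, 0, -45/11, -1/11, 38/11)
  row 3: subtract -1/2×row1 = (0, 0, 57/11, -42/11, -32/11)
step 3: normalize row 2 (÷-45/11) = (0, 0, 1, 1/45, -38/45)
  row 0: subtract 6/11×row2 = (1, 0, 0, -22/15, 11/15)
  row 1: subtract -7/11×row2 = (0, 1, 0, 17/45, -61/45)
  row 3: subtract 57/11×row2 = (0, 0, 0, -59/15, 22/15)
step 4: normalize row 3 (÷-59/15) = (0, 0, 0, 1, -22/59)
  row 0: subtract -22/15×row3 = (1, 0, 0, 0, 11/59)
  row 1: subtract 17/45×row3 = (0, 1, 0, 0, -215/177)
  row 2: subtract 1/45×row3 = (0, 0, 1, 0, -148/177)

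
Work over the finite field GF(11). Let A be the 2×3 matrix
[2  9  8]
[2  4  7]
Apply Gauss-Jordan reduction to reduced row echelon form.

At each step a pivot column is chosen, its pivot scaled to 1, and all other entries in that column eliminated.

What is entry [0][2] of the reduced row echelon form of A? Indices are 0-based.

M[0][2] = 2

pivot(0,0)=2: scale R0 → (1, 10, 4)
  clear (1,0): R1 −= (2)R0 → (0, 6, 10)
pivot(1,1)=6: scale R1 → (0, 1, 9)
  clear (0,1): R0 −= (10)R1 → (1, 0, 2)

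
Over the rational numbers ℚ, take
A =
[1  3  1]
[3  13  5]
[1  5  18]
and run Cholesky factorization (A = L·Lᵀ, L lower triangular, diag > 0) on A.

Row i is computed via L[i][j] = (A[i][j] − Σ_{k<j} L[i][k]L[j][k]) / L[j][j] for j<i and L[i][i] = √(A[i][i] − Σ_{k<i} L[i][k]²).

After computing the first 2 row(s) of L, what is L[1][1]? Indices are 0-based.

L[1][1] = 2

Step 1: L[0][0] = √(1) = 1.
  L[1][0] = (3) / L[0][0] = 3.
Step 2: L[1][1] = √(4) = 2.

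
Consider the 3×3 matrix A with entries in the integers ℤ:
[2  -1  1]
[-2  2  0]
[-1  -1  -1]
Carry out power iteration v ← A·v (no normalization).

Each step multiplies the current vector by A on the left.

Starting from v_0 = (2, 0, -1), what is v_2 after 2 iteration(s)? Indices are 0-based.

v_2 = (9, -14, 2)

v_0 = (2, 0, -1).
v_1 = A·v_0 = (3, -4, -1).
v_2 = A·v_1 = (9, -14, 2).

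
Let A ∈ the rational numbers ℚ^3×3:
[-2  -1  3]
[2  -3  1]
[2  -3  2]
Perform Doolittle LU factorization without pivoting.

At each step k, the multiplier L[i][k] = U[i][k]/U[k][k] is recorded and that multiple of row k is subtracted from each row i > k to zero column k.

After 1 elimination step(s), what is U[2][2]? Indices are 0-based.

U[2][2] = 5

Step 1: pivot at (0,0) is -2.
  row1 ← row1 − (-1)·row0  ⇒  L[1][0]=-1, U row1=(0, -4, 4)
  row2 ← row2 − (-1)·row0  ⇒  L[2][0]=-1, U row2=(0, -4, 5)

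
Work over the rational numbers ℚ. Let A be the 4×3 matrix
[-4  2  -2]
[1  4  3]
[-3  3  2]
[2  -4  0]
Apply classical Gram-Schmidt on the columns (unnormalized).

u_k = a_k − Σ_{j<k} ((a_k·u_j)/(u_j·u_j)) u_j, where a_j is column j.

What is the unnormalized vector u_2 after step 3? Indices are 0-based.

Step 1: u_0 = a_0 = (-4, 1, -3, 2).
Step 2: u_1 = a_1 − (-7/10)·u_0 = (-4/5, 47/10, 9/10, -13/5).
Step 3: u_2 = a_2 − (1/6)·u_0 − (175/303)·u_1 = (-88/101, 12/101, 200/101, 118/101).

u_2 = (-88/101, 12/101, 200/101, 118/101)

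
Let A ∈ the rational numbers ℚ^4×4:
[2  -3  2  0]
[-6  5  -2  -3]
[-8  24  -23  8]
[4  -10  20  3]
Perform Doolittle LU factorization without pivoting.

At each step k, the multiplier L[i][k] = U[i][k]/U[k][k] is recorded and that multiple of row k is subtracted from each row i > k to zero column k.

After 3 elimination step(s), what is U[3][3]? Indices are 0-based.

U[3][3] = 2

[col 0] pivot 2
  R1 -= -3*R0 → (0, -4, 4, -3)  (L[1][0] := -3)
  R2 -= -4*R0 → (0, 12, -15, 8)  (L[2][0] := -4)
  R3 -= 2*R0 → (0, -4, 16, 3)  (L[3][0] := 2)
[col 1] pivot -4
  R2 -= -3*R1 → (0, 0, -3, -1)  (L[2][1] := -3)
  R3 -= 1*R1 → (0, 0, 12, 6)  (L[3][1] := 1)
[col 2] pivot -3
  R3 -= -4*R2 → (0, 0, 0, 2)  (L[3][2] := -4)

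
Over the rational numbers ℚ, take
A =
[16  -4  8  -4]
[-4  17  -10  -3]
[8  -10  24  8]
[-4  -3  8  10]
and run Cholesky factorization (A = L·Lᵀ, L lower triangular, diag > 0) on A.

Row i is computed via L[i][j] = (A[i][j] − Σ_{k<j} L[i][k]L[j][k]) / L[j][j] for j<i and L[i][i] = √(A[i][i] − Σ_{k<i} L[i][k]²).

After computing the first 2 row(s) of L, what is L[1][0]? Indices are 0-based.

Step 1: L[0][0] = √(16) = 4.
  L[1][0] = (-4) / L[0][0] = -1.
Step 2: L[1][1] = √(16) = 4.

L[1][0] = -1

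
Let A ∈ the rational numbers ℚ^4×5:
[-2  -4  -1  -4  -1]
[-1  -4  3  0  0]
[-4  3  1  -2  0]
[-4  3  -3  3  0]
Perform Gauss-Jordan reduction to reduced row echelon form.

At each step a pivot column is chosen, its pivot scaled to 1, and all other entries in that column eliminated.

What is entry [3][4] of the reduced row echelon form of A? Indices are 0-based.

M[3][4] = 76/717

pivot(0,0)=-2: scale R0 → (1, 2, 1/2, 2, 1/2)
  clear (1,0): R1 −= (-1)R0 → (0, -2, 7/2, 2, 1/2)
  clear (2,0): R2 −= (-4)R0 → (0, 11, 3, 6, 2)
  clear (3,0): R3 −= (-4)R0 → (0, 11, -1, 11, 2)
pivot(1,1)=-2: scale R1 → (0, 1, -7/4, -1, -1/4)
  clear (0,1): R0 −= (2)R1 → (1, 0, 4, 4, 1)
  clear (2,1): R2 −= (11)R1 → (0, 0, 89/4, 17, 19/4)
  clear (3,1): R3 −= (11)R1 → (0, 0, 73/4, 22, 19/4)
pivot(2,2)=89/4: scale R2 → (0, 0, 1, 68/89, 19/89)
  clear (0,2): R0 −= (4)R2 → (1, 0, 0, 84/89, 13/89)
  clear (1,2): R1 −= (-7/4)R2 → (0, 1, 0, 30/89, 11/89)
  clear (3,2): R3 −= (73/4)R2 → (0, 0, 0, 717/89, 76/89)
pivot(3,3)=717/89: scale R3 → (0, 0, 0, 1, 76/717)
  clear (0,3): R0 −= (84/89)R3 → (1, 0, 0, 0, 11/239)
  clear (1,3): R1 −= (30/89)R3 → (0, 1, 0, 0, 21/239)
  clear (2,3): R2 −= (68/89)R3 → (0, 0, 1, 0, 95/717)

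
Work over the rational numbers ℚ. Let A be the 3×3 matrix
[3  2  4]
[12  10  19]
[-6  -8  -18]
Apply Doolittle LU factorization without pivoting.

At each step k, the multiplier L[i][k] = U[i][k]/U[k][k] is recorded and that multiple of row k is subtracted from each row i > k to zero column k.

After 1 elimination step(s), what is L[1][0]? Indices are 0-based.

Step 1: pivot at (0,0) is 3.
  row1 ← row1 − (4)·row0  ⇒  L[1][0]=4, U row1=(0, 2, 3)
  row2 ← row2 − (-2)·row0  ⇒  L[2][0]=-2, U row2=(0, -4, -10)

L[1][0] = 4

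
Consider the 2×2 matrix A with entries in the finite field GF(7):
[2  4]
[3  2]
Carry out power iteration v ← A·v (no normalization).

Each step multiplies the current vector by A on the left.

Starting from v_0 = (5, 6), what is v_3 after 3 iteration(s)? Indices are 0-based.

v_0 = (5, 6).
v_1 = A·v_0 = (6, 6).
v_2 = A·v_1 = (1, 2).
v_3 = A·v_2 = (3, 0).

v_3 = (3, 0)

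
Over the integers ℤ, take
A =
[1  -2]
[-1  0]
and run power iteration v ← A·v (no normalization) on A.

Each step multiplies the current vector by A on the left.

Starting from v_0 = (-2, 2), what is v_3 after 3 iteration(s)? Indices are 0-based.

v_3 = (-22, 10)

v_0 = (-2, 2).
v_1 = A·v_0 = (-6, 2).
v_2 = A·v_1 = (-10, 6).
v_3 = A·v_2 = (-22, 10).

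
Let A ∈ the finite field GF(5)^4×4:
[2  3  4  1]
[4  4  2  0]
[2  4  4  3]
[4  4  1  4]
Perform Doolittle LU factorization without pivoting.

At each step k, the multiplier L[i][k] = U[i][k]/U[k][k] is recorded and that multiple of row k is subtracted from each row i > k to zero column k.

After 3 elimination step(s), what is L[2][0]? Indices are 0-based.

Step 1: pivot at (0,0) is 2.
  row1 ← row1 − (2)·row0  ⇒  L[1][0]=2, U row1=(0, 3, 4, 3)
  row2 ← row2 − (1)·row0  ⇒  L[2][0]=1, U row2=(0, 1, 0, 2)
  row3 ← row3 − (2)·row0  ⇒  L[3][0]=2, U row3=(0, 3, 3, 2)
Step 2: pivot at (1,1) is 3.
  row2 ← row2 − (2)·row1  ⇒  L[2][1]=2, U row2=(0, 0, 2, 1)
  row3 ← row3 − (1)·row1  ⇒  L[3][1]=1, U row3=(0, 0, 4, 4)
Step 3: pivot at (2,2) is 2.
  row3 ← row3 − (2)·row2  ⇒  L[3][2]=2, U row3=(0, 0, 0, 2)

L[2][0] = 1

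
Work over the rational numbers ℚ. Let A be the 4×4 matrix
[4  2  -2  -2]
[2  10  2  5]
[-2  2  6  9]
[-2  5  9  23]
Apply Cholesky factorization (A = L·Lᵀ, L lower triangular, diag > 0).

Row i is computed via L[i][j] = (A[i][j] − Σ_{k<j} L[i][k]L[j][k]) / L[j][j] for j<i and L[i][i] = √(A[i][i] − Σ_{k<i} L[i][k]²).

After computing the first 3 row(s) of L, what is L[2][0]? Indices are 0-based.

Step 1: L[0][0] = √(4) = 2.
  L[1][0] = (2) / L[0][0] = 1.
Step 2: L[1][1] = √(9) = 3.
  L[2][0] = (-2) / L[0][0] = -1.
  L[2][1] = (3) / L[1][1] = 1.
Step 3: L[2][2] = √(4) = 2.

L[2][0] = -1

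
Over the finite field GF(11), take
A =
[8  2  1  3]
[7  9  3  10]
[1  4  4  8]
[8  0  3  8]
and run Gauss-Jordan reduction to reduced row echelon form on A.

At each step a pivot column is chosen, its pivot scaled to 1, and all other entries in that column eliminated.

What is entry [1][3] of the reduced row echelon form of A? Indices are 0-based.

[1] R0 /= 8  ⇒  (1, 3, 7, 10)
     R1 -= 7·R0  ⇒  (0, 10, 9, 6)
     R2 -= 1·R0  ⇒  (0, 1, 8, 9)
     R3 -= 8·R0  ⇒  (0, 9, 2, 5)
[2] R1 /= 10  ⇒  (0, 1, 2, 5)
     R0 -= 3·R1  ⇒  (1, 0, 1, 6)
     R2 -= 1·R1  ⇒  (0, 0, 6, 4)
     R3 -= 9·R1  ⇒  (0, 0, 6, 4)
[3] R2 /= 6  ⇒  (0, 0, 1, 8)
     R0 -= 1·R2  ⇒  (1, 0, 0, 9)
     R1 -= 2·R2  ⇒  (0, 1, 0, 0)
     R3 -= 6·R2  ⇒  (0, 0, 0, 0)
column 3 empty below row 3

M[1][3] = 0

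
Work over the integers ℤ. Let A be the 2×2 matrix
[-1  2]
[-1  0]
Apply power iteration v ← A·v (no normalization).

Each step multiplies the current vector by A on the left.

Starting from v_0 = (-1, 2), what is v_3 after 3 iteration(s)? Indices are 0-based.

v_3 = (-7, 3)

v_0 = (-1, 2).
v_1 = A·v_0 = (5, 1).
v_2 = A·v_1 = (-3, -5).
v_3 = A·v_2 = (-7, 3).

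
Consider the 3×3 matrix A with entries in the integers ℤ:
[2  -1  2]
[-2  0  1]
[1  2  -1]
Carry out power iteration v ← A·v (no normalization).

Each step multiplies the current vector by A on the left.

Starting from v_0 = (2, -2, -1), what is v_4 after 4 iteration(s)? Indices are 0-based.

v_4 = (65, -44, -31)

v_0 = (2, -2, -1).
v_1 = A·v_0 = (4, -5, -1).
v_2 = A·v_1 = (11, -9, -5).
v_3 = A·v_2 = (21, -27, -2).
v_4 = A·v_3 = (65, -44, -31).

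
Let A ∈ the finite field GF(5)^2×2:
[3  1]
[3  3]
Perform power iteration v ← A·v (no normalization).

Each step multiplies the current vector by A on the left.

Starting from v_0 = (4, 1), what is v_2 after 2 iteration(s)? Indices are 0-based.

v_2 = (4, 4)

v_0 = (4, 1).
v_1 = A·v_0 = (3, 0).
v_2 = A·v_1 = (4, 4).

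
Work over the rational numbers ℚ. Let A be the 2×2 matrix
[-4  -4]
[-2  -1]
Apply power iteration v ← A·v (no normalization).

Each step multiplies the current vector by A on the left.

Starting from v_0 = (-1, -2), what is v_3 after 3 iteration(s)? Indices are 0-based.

v_3 = (368, 156)

v_0 = (-1, -2).
v_1 = A·v_0 = (12, 4).
v_2 = A·v_1 = (-64, -28).
v_3 = A·v_2 = (368, 156).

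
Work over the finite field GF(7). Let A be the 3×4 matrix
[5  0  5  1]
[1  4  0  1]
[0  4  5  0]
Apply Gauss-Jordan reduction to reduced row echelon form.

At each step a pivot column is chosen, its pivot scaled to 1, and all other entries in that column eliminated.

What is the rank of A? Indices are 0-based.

rank = 3

pivot(0,0)=5: scale R0 → (1, 0, 1, 3)
  clear (1,0): R1 −= (1)R0 → (0, 4, 6, 5)
pivot(1,1)=4: scale R1 → (0, 1, 5, 3)
  clear (2,1): R2 −= (4)R1 → (0, 0, 6, 2)
pivot(2,2)=6: scale R2 → (0, 0, 1, 5)
  clear (0,2): R0 −= (1)R2 → (1, 0, 0, 5)
  clear (1,2): R1 −= (5)R2 → (0, 1, 0, 6)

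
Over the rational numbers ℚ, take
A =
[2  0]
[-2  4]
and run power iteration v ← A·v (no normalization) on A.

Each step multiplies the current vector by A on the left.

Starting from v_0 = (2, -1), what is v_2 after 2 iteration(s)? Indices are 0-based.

v_2 = (8, -40)

v_0 = (2, -1).
v_1 = A·v_0 = (4, -8).
v_2 = A·v_1 = (8, -40).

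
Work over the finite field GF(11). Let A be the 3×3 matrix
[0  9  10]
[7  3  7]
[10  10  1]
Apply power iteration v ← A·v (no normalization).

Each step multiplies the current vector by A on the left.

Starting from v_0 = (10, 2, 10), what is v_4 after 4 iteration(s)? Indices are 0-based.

v_0 = (10, 2, 10).
v_1 = A·v_0 = (8, 3, 9).
v_2 = A·v_1 = (7, 7, 9).
v_3 = A·v_2 = (10, 1, 6).
v_4 = A·v_3 = (3, 5, 6).

v_4 = (3, 5, 6)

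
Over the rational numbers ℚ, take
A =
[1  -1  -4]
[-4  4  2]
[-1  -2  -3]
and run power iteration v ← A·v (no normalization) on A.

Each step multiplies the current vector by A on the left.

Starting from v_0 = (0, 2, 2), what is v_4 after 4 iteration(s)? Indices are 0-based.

v_4 = (462, 980, 256)

v_0 = (0, 2, 2).
v_1 = A·v_0 = (-10, 12, -10).
v_2 = A·v_1 = (18, 68, 16).
v_3 = A·v_2 = (-114, 232, -202).
v_4 = A·v_3 = (462, 980, 256).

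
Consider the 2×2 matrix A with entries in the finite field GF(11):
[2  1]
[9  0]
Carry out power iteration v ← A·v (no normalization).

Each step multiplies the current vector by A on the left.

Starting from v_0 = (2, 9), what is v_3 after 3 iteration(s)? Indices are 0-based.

v_3 = (7, 0)

v_0 = (2, 9).
v_1 = A·v_0 = (2, 7).
v_2 = A·v_1 = (0, 7).
v_3 = A·v_2 = (7, 0).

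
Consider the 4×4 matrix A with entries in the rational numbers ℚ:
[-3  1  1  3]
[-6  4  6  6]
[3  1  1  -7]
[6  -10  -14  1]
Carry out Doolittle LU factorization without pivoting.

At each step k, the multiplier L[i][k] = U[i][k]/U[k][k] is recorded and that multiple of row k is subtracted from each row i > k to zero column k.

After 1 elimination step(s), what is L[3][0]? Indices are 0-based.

L[3][0] = -2

Step 1: pivot at (0,0) is -3.
  row1 ← row1 − (2)·row0  ⇒  L[1][0]=2, U row1=(0, 2, 4, 0)
  row2 ← row2 − (-1)·row0  ⇒  L[2][0]=-1, U row2=(0, 2, 2, -4)
  row3 ← row3 − (-2)·row0  ⇒  L[3][0]=-2, U row3=(0, -8, -12, 7)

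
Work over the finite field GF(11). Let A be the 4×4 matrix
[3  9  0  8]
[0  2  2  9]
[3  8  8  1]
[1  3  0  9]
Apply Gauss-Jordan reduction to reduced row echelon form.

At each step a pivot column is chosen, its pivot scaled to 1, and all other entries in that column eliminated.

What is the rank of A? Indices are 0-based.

step 1: normalize row 0 (÷3) = (1, 3, 0, 10)
  row 2: subtract 3×row0 = (0, 10, 8, 4)
  row 3: subtract 1×row0 = (0, 0, 0, 10)
step 2: normalize row 1 (÷2) = (0, 1, 1, 10)
  row 0: subtract 3×row1 = (1, 0, 8, 2)
  row 2: subtract 10×row1 = (0, 0, 9, 3)
step 3: normalize row 2 (÷9) = (0, 0, 1, 4)
  row 0: subtract 8×row2 = (1, 0, 0, 3)
  row 1: subtract 1×row2 = (0, 1, 0, 6)
step 4: normalize row 3 (÷10) = (0, 0, 0, 1)
  row 0: subtract 3×row3 = (1, 0, 0, 0)
  row 1: subtract 6×row3 = (0, 1, 0, 0)
  row 2: subtract 4×row3 = (0, 0, 1, 0)

rank = 4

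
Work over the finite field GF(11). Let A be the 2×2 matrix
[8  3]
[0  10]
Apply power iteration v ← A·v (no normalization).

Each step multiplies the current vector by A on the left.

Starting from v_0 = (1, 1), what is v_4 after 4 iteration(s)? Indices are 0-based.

v_0 = (1, 1).
v_1 = A·v_0 = (0, 10).
v_2 = A·v_1 = (8, 1).
v_3 = A·v_2 = (1, 10).
v_4 = A·v_3 = (5, 1).

v_4 = (5, 1)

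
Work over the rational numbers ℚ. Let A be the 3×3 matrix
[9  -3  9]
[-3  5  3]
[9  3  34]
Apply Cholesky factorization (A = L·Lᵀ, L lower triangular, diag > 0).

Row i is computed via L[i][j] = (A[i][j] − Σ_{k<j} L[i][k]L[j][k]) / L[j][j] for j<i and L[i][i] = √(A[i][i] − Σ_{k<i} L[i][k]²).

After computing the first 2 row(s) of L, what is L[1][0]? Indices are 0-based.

L[1][0] = -1

Step 1: L[0][0] = √(9) = 3.
  L[1][0] = (-3) / L[0][0] = -1.
Step 2: L[1][1] = √(4) = 2.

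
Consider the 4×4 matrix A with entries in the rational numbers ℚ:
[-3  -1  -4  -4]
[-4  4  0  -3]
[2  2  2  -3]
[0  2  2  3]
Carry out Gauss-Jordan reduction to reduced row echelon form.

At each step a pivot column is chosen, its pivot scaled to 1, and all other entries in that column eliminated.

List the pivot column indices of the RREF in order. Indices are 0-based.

pivot columns: 0, 1, 2, 3

step 1: normalize row 0 (÷-3) = (1, 1/3, 4/3, 4/3)
  row 1: subtract -4×row0 = (0, 16/3, 16/3, 7/3)
  row 2: subtract 2×row0 = (0, 4/3, -2/3, -17/3)
step 2: normalize row 1 (÷16/3) = (0, 1, 1, 7/16)
  row 0: subtract 1/3×row1 = (1, 0, 1, 19/16)
  row 2: subtract 4/3×row1 = (0, 0, -2, -25/4)
  row 3: subtract 2×row1 = (0, 0, 0, 17/8)
step 3: normalize row 2 (÷-2) = (0, 0, 1, 25/8)
  row 0: subtract 1×row2 = (1, 0, 0, -31/16)
  row 1: subtract 1×row2 = (0, 1, 0, -43/16)
step 4: normalize row 3 (÷17/8) = (0, 0, 0, 1)
  row 0: subtract -31/16×row3 = (1, 0, 0, 0)
  row 1: subtract -43/16×row3 = (0, 1, 0, 0)
  row 2: subtract 25/8×row3 = (0, 0, 1, 0)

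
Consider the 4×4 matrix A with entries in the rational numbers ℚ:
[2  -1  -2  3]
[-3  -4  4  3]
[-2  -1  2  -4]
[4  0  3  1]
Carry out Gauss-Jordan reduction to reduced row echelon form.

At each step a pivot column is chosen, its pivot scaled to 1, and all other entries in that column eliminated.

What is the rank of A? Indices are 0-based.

[1] R0 /= 2  ⇒  (1, -1/2, -1, 3/2)
     R1 -= -3·R0  ⇒  (0, -11/2, 1, 15/2)
     R2 -= -2·R0  ⇒  (0, -2, 0, -1)
     R3 -= 4·R0  ⇒  (0, 2, 7, -5)
[2] R1 /= -11/2  ⇒  (0, 1, -2/11, -15/11)
     R0 -= -1/2·R1  ⇒  (1, 0, -12/11, 9/11)
     R2 -= -2·R1  ⇒  (0, 0, -4/11, -41/11)
     R3 -= 2·R1  ⇒  (0, 0, 81/11, -25/11)
[3] R2 /= -4/11  ⇒  (0, 0, 1, 41/4)
     R0 -= -12/11·R2  ⇒  (1, 0, 0, 12)
     R1 -= -2/11·R2  ⇒  (0, 1, 0, 1/2)
     R3 -= 81/11·R2  ⇒  (0, 0, 0, -311/4)
[4] R3 /= -311/4  ⇒  (0, 0, 0, 1)
     R0 -= 12·R3  ⇒  (1, 0, 0, 0)
     R1 -= 1/2·R3  ⇒  (0, 1, 0, 0)
     R2 -= 41/4·R3  ⇒  (0, 0, 1, 0)

rank = 4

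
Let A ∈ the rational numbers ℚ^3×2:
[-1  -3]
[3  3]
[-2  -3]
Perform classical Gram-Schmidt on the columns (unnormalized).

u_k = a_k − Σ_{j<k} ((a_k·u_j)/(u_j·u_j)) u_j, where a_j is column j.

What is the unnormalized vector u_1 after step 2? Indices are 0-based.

u_1 = (-12/7, -6/7, -3/7)

Step 1: u_0 = a_0 = (-1, 3, -2).
Step 2: u_1 = a_1 − (9/7)·u_0 = (-12/7, -6/7, -3/7).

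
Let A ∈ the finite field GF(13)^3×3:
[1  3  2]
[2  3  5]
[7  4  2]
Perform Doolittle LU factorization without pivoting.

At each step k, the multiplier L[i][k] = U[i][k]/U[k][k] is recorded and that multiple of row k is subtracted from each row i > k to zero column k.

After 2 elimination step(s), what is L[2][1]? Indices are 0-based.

Step 1: pivot at (0,0) is 1.
  row1 ← row1 − (2)·row0  ⇒  L[1][0]=2, U row1=(0, 10, 1)
  row2 ← row2 − (7)·row0  ⇒  L[2][0]=7, U row2=(0, 9, 1)
Step 2: pivot at (1,1) is 10.
  row2 ← row2 − (10)·row1  ⇒  L[2][1]=10, U row2=(0, 0, 4)

L[2][1] = 10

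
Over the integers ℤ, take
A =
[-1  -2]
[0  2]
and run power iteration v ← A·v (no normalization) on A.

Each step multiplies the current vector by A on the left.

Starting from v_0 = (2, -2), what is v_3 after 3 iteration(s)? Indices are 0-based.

v_3 = (10, -16)

v_0 = (2, -2).
v_1 = A·v_0 = (2, -4).
v_2 = A·v_1 = (6, -8).
v_3 = A·v_2 = (10, -16).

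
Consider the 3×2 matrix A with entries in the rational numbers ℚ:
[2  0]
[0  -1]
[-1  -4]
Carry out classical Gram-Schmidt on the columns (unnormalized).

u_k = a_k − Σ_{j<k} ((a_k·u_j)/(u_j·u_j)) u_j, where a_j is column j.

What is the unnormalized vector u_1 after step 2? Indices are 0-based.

u_1 = (-8/5, -1, -16/5)

Step 1: u_0 = a_0 = (2, 0, -1).
Step 2: u_1 = a_1 − (4/5)·u_0 = (-8/5, -1, -16/5).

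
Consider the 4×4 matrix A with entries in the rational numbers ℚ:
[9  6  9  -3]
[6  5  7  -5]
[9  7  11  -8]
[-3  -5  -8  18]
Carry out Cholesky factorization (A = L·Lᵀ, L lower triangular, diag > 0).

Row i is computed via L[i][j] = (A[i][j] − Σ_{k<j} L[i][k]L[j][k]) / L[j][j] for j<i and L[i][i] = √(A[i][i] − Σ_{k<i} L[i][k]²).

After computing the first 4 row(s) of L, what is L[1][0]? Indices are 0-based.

Step 1: L[0][0] = √(9) = 3.
  L[1][0] = (6) / L[0][0] = 2.
Step 2: L[1][1] = √(1) = 1.
  L[2][0] = (9) / L[0][0] = 3.
  L[2][1] = (1) / L[1][1] = 1.
Step 3: L[2][2] = √(1) = 1.
  L[3][0] = (-3) / L[0][0] = -1.
  L[3][1] = (-3) / L[1][1] = -3.
  L[3][2] = (-2) / L[2][2] = -2.
Step 4: L[3][3] = √(4) = 2.

L[1][0] = 2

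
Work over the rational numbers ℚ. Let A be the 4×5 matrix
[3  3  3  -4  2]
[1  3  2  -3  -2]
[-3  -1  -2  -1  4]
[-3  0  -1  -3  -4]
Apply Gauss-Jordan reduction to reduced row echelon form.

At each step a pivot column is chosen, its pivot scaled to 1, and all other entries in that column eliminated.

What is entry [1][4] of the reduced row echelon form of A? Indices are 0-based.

M[1][4] = 31/5

pivot(0,0)=3: scale R0 → (1, 1, 1, -4/3, 2/3)
  clear (1,0): R1 −= (1)R0 → (0, 2, 1, -5/3, -8/3)
  clear (2,0): R2 −= (-3)R0 → (0, 2, 1, -5, 6)
  clear (3,0): R3 −= (-3)R0 → (0, 3, 2, -7, -2)
pivot(1,1)=2: scale R1 → (0, 1, 1/2, -5/6, -4/3)
  clear (0,1): R0 −= (1)R1 → (1, 0, 1/2, -1/2, 2)
  clear (2,1): R2 −= (2)R1 → (0, 0, 0, -10/3, 26/3)
  clear (3,1): R3 −= (3)R1 → (0, 0, 1/2, -9/2, 2)
pivot(2,2): swap R2↔R3
pivot(2,2)=1/2: scale R2 → (0, 0, 1, -9, 4)
  clear (0,2): R0 −= (1/2)R2 → (1, 0, 0, 4, 0)
  clear (1,2): R1 −= (1/2)R2 → (0, 1, 0, 11/3, -10/3)
pivot(3,3)=-10/3: scale R3 → (0, 0, 0, 1, -13/5)
  clear (0,3): R0 −= (4)R3 → (1, 0, 0, 0, 52/5)
  clear (1,3): R1 −= (11/3)R3 → (0, 1, 0, 0, 31/5)
  clear (2,3): R2 −= (-9)R3 → (0, 0, 1, 0, -97/5)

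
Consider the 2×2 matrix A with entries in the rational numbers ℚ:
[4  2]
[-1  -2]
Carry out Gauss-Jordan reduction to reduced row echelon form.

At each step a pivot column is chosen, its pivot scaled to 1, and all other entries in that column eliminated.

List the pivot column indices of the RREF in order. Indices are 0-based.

pivot(0,0)=4: scale R0 → (1, 1/2)
  clear (1,0): R1 −= (-1)R0 → (0, -3/2)
pivot(1,1)=-3/2: scale R1 → (0, 1)
  clear (0,1): R0 −= (1/2)R1 → (1, 0)

pivot columns: 0, 1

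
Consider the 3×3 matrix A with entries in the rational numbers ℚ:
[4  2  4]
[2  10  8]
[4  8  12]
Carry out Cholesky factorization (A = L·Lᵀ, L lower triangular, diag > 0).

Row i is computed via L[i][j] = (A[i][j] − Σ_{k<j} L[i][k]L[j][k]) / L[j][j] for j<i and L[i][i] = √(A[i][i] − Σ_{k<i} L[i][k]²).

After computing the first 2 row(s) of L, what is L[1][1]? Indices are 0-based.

Step 1: L[0][0] = √(4) = 2.
  L[1][0] = (2) / L[0][0] = 1.
Step 2: L[1][1] = √(9) = 3.

L[1][1] = 3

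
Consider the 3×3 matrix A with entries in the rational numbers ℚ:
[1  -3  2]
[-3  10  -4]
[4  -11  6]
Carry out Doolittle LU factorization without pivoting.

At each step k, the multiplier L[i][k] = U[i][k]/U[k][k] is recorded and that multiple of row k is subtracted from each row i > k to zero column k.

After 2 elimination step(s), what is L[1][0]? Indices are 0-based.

[col 0] pivot 1
  R1 -= -3*R0 → (0, 1, 2)  (L[1][0] := -3)
  R2 -= 4*R0 → (0, 1, -2)  (L[2][0] := 4)
[col 1] pivot 1
  R2 -= 1*R1 → (0, 0, -4)  (L[2][1] := 1)

L[1][0] = -3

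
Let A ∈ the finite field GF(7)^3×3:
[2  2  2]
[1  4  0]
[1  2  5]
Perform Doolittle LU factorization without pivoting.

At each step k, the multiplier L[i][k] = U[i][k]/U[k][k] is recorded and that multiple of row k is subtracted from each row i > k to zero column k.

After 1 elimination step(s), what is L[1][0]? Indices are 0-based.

L[1][0] = 4

[col 0] pivot 2
  R1 -= 4*R0 → (0, 3, 6)  (L[1][0] := 4)
  R2 -= 4*R0 → (0, 1, 4)  (L[2][0] := 4)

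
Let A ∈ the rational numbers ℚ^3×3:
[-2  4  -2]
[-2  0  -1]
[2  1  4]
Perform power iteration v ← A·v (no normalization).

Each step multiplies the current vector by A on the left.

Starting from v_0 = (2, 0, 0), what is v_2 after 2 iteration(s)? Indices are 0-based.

v_0 = (2, 0, 0).
v_1 = A·v_0 = (-4, -4, 4).
v_2 = A·v_1 = (-16, 4, 4).

v_2 = (-16, 4, 4)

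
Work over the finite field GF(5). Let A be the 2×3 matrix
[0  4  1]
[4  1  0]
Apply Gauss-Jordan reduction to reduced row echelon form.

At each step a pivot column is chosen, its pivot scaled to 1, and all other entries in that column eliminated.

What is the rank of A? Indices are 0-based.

step 1: exchange rows 0,1
step 1: normalize row 0 (÷4) = (1, 4, 0)
step 2: normalize row 1 (÷4) = (0, 1, 4)
  row 0: subtract 4×row1 = (1, 0, 4)

rank = 2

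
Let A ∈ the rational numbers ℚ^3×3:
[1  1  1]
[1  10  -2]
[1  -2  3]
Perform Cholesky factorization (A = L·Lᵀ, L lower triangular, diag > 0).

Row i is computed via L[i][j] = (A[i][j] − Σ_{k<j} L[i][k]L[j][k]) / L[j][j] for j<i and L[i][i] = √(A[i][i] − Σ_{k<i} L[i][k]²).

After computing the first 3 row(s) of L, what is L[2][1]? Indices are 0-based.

L[2][1] = -1

Step 1: L[0][0] = √(1) = 1.
  L[1][0] = (1) / L[0][0] = 1.
Step 2: L[1][1] = √(9) = 3.
  L[2][0] = (1) / L[0][0] = 1.
  L[2][1] = (-3) / L[1][1] = -1.
Step 3: L[2][2] = √(1) = 1.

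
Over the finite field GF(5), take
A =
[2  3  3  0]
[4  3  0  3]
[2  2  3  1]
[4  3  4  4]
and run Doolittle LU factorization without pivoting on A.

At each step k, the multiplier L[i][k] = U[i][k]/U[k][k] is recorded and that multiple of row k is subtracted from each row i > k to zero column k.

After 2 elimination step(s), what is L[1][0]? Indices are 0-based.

L[1][0] = 2

[col 0] pivot 2
  R1 -= 2*R0 → (0, 2, 4, 3)  (L[1][0] := 2)
  R2 -= 1*R0 → (0, 4, 0, 1)  (L[2][0] := 1)
  R3 -= 2*R0 → (0, 2, 3, 4)  (L[3][0] := 2)
[col 1] pivot 2
  R2 -= 2*R1 → (0, 0, 2, 0)  (L[2][1] := 2)
  R3 -= 1*R1 → (0, 0, 4, 1)  (L[3][1] := 1)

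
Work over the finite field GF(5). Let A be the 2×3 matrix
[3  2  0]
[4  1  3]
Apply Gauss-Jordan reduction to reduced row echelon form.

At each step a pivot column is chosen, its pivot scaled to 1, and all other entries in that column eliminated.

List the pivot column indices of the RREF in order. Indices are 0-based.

[1] R0 /= 3  ⇒  (1, 4, 0)
     R1 -= 4·R0  ⇒  (0, 0, 3)
column 1 empty below row 1
[2] R1 /= 3  ⇒  (0, 0, 1)

pivot columns: 0, 2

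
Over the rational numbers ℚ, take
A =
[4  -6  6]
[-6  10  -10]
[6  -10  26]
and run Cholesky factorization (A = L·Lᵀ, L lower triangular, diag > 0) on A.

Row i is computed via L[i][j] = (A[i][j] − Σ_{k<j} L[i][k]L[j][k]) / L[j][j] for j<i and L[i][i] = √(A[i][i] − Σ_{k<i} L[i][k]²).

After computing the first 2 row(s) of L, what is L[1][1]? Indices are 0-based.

Step 1: L[0][0] = √(4) = 2.
  L[1][0] = (-6) / L[0][0] = -3.
Step 2: L[1][1] = √(1) = 1.

L[1][1] = 1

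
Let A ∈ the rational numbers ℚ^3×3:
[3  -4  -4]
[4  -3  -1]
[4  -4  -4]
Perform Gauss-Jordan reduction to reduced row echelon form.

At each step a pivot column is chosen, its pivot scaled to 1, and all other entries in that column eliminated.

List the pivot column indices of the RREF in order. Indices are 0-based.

pivot columns: 0, 1, 2

step 1: normalize row 0 (÷3) = (1, -4/3, -4/3)
  row 1: subtract 4×row0 = (0, 7/3, 13/3)
  row 2: subtract 4×row0 = (0, 4/3, 4/3)
step 2: normalize row 1 (÷7/3) = (0, 1, 13/7)
  row 0: subtract -4/3×row1 = (1, 0, 8/7)
  row 2: subtract 4/3×row1 = (0, 0, -8/7)
step 3: normalize row 2 (÷-8/7) = (0, 0, 1)
  row 0: subtract 8/7×row2 = (1, 0, 0)
  row 1: subtract 13/7×row2 = (0, 1, 0)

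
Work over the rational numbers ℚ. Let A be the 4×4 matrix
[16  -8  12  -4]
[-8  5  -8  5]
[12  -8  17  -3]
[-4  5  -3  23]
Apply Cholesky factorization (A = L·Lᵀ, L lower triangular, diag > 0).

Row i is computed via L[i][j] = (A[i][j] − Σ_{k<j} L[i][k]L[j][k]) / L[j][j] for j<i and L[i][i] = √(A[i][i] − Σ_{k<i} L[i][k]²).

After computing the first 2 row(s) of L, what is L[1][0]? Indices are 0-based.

L[1][0] = -2

Step 1: L[0][0] = √(16) = 4.
  L[1][0] = (-8) / L[0][0] = -2.
Step 2: L[1][1] = √(1) = 1.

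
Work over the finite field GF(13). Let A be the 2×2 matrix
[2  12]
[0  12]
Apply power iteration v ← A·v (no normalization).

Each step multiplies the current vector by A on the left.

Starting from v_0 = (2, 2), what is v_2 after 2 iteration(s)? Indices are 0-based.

v_0 = (2, 2).
v_1 = A·v_0 = (2, 11).
v_2 = A·v_1 = (6, 2).

v_2 = (6, 2)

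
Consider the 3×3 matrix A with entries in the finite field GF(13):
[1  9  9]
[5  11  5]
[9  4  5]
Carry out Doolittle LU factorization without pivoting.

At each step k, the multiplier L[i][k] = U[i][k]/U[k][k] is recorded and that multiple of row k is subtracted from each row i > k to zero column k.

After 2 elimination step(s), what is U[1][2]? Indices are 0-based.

[col 0] pivot 1
  R1 -= 5*R0 → (0, 5, 12)  (L[1][0] := 5)
  R2 -= 9*R0 → (0, 1, 2)  (L[2][0] := 9)
[col 1] pivot 5
  R2 -= 8*R1 → (0, 0, 10)  (L[2][1] := 8)

U[1][2] = 12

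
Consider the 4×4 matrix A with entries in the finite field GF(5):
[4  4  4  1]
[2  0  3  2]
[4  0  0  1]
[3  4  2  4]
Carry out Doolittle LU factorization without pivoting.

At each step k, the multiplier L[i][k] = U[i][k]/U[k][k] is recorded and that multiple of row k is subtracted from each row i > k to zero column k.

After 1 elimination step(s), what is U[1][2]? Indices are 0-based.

k=0: U[0][0]=4
  eliminate (1,0): mult=3, new row 1: (0, 3, 1, 4); set L[1][0]=3
  eliminate (2,0): mult=1, new row 2: (0, 1, 1, 0); set L[2][0]=1
  eliminate (3,0): mult=2, new row 3: (0, 1, 4, 2); set L[3][0]=2

U[1][2] = 1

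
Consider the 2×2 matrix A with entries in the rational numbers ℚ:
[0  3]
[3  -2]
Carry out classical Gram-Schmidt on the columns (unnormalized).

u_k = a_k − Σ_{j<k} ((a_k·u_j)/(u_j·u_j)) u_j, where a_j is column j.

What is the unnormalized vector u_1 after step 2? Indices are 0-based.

u_1 = (3, 0)

Step 1: u_0 = a_0 = (0, 3).
Step 2: u_1 = a_1 − (-2/3)·u_0 = (3, 0).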